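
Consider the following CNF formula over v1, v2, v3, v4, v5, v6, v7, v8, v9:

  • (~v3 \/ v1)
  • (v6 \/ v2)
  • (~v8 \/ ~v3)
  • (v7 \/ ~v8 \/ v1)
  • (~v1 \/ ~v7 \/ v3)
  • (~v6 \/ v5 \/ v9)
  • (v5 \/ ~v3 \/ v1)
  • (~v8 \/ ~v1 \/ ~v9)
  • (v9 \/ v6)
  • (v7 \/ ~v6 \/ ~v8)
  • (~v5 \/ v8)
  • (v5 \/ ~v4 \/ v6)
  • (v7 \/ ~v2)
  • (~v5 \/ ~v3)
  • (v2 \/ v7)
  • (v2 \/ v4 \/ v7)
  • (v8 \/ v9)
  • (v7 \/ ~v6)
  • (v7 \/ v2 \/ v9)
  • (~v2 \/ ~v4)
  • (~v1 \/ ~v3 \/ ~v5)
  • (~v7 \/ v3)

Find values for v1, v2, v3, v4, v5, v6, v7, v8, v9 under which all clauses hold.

v1 = 1  v2 = 1  v3 = 1  v4 = 0  v5 = 0  v6 = 0  v7 = 1  v8 = 0  v9 = 1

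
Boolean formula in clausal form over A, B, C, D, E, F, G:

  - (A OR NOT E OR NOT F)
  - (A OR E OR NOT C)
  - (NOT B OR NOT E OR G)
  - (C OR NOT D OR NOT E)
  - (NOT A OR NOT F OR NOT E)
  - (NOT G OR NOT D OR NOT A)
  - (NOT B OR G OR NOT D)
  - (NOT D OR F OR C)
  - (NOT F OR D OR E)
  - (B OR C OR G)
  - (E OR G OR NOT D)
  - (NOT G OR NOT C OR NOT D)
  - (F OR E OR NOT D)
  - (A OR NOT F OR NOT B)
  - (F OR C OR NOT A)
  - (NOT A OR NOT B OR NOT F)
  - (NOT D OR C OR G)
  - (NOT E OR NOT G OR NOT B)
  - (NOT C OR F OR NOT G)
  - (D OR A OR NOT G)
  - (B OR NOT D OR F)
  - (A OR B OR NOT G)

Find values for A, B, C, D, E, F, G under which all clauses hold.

A=T, B=T, C=T, D=F, E=F, F=F, G=F

Check each clause:
  1. (NOT F OR A OR NOT E) — A is true.
  2. (E OR A OR NOT C) — A is true.
  3. (NOT E OR G OR NOT B) — NOT E is true.
  4. (NOT D OR C OR NOT E) — C is true.
  5. (NOT F OR NOT A OR NOT E) — NOT F is true.
  6. (NOT D OR NOT G OR NOT A) — NOT G is true.
  7. (G OR NOT B OR NOT D) — NOT D is true.
  8. (C OR F OR NOT D) — C is true.
  9. (E OR D OR NOT F) — NOT F is true.
  10. (C OR B OR G) — B is true.
  11. (NOT D OR G OR E) — NOT D is true.
  12. (NOT G OR NOT D OR NOT C) — NOT G is true.
  13. (NOT D OR E OR F) — NOT D is true.
  14. (NOT B OR A OR NOT F) — A is true.
  15. (F OR C OR NOT A) — C is true.
  16. (NOT A OR NOT F OR NOT B) — NOT F is true.
  17. (G OR C OR NOT D) — C is true.
  18. (NOT E OR NOT G OR NOT B) — NOT G is true.
  19. (NOT C OR F OR NOT G) — NOT G is true.
  20. (D OR NOT G OR A) — NOT G is true.
  21. (B OR NOT D OR F) — B is true.
  22. (A OR NOT G OR B) — NOT G is true.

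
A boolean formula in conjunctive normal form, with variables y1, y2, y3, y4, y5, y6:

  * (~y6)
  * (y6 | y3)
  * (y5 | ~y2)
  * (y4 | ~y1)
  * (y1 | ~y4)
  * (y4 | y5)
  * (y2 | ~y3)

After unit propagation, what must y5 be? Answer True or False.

True

(~y6) is a unit clause: y6 = False.
From (y3 | y6) and y6 = False: y3 = True.
(~y3 | y2) with y3 = True leaves only y2, so y2 = True.
In (~y2 | y5), ~y2 is now false; y5 must hold, so y5 = True.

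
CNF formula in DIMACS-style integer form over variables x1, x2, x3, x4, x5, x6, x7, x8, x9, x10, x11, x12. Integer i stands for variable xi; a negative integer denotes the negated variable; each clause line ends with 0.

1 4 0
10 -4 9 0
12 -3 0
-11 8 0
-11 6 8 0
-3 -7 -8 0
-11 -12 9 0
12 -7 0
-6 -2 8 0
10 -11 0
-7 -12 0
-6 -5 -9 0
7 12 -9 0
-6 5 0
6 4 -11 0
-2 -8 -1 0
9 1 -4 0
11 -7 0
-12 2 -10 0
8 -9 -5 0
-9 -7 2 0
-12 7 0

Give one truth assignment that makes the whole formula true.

x1=T, x2=F, x3=F, x4=F, x5=T, x6=F, x7=F, x8=T, x9=F, x10=T, x11=F, x12=F

x3 occurs only negated in the remaining clauses — set x3 = False.
Try x1 = True.
The remaining clauses are satisfied by x2 = False, x4 = False, x5 = True, x6 = False, x7 = False, x8 = True, x9 = False, x10 = True, x11 = False, x12 = False.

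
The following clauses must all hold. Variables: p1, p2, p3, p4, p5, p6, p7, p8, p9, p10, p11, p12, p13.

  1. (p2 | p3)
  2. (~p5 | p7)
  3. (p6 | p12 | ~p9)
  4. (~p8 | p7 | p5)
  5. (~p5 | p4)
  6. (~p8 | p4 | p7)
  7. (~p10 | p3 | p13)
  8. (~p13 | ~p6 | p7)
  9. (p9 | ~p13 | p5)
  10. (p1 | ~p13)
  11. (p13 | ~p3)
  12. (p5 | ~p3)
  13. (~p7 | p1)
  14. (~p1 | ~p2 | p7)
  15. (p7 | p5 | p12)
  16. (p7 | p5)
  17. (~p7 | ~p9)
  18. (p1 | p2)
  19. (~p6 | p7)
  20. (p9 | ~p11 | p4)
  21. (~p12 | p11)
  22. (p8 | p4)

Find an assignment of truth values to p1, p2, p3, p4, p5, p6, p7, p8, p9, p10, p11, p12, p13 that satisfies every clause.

p1 = True  p2 = True  p3 = False  p4 = True  p5 = True  p6 = True  p7 = True  p8 = True  p9 = False  p10 = False  p11 = True  p12 = True  p13 = True

p4 occurs only positively in the remaining clauses — set p4 = True.
Pure literal: p10 appears only negated; assign p10 = False.
Set p1 = True and propagate.
Try p2 = True.
  then p7 is forced to True.
  then p9 is forced to False.
The remaining clauses are satisfied by p3 = False, p5 = True, p6 = True, p8 = True, p11 = True, p12 = True, p13 = True.
Every clause has at least one true literal under this assignment.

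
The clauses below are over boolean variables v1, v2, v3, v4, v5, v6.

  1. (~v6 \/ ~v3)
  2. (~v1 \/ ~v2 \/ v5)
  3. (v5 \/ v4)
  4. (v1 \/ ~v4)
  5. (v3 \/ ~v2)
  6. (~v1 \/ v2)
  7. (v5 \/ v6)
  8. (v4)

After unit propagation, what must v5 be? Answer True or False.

True

Unit clause (v4) sets v4 = True.
In (~v4 \/ v1), ~v4 is now false; v1 must hold, so v1 = True.
(~v1 \/ v2): since v1 = True, the clause reduces to (v2). v2 = True.
From (~v1 \/ ~v2 \/ v5) and v1 = True, v2 = True: v5 = True.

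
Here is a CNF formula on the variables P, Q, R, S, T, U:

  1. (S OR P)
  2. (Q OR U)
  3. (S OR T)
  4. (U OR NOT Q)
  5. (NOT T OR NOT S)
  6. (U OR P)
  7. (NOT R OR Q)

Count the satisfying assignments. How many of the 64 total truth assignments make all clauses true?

9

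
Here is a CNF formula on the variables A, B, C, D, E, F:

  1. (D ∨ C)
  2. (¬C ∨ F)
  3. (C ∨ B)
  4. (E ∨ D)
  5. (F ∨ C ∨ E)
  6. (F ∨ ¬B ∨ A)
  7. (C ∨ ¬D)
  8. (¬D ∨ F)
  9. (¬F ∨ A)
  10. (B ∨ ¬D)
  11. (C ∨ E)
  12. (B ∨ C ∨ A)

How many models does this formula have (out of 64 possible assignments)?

4

Satisfying assignments:
  A=T B=F C=T D=F E=T F=T
  A=T B=T C=T D=F E=T F=T
  A=T B=T C=T D=T E=F F=T
  A=T B=T C=T D=T E=T F=T
That's 4 in total.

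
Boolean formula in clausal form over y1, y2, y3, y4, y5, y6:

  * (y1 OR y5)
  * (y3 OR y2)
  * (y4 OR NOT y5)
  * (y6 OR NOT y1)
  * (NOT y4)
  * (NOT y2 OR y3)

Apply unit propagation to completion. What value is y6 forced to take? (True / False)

Unit clause (NOT y4) sets y4 = False.
(y4 OR NOT y5): since y4 = False, the clause reduces to (NOT y5). y5 = False.
In (y5 OR y1), y5 is now false; y1 must hold, so y1 = True.
(y6 OR NOT y1): since y1 = True, the clause reduces to (y6). y6 = True.

True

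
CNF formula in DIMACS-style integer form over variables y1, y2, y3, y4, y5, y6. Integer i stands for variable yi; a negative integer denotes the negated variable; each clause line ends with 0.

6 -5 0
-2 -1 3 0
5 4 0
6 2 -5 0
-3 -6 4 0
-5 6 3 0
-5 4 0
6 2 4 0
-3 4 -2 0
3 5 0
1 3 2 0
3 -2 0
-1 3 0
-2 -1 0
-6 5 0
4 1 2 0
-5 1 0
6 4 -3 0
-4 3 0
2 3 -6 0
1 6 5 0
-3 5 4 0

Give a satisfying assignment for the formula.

y1 = True, y2 = False, y3 = True, y4 = True, y5 = True, y6 = True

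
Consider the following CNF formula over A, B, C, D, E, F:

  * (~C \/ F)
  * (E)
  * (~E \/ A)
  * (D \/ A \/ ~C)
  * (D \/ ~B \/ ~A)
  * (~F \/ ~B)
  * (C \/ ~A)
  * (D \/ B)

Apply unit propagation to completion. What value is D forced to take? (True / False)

True

(E) is a unit clause: E = True.
(A \/ ~E) with E = True leaves only A, so A = True.
In (~A \/ C), ~A is now false; C must hold, so C = True.
(F \/ ~C) with C = True leaves only F, so F = True.
(~F \/ ~B) with F = True leaves only ~B, so B = False.
(B \/ D): since B = False, the clause reduces to (D). D = True.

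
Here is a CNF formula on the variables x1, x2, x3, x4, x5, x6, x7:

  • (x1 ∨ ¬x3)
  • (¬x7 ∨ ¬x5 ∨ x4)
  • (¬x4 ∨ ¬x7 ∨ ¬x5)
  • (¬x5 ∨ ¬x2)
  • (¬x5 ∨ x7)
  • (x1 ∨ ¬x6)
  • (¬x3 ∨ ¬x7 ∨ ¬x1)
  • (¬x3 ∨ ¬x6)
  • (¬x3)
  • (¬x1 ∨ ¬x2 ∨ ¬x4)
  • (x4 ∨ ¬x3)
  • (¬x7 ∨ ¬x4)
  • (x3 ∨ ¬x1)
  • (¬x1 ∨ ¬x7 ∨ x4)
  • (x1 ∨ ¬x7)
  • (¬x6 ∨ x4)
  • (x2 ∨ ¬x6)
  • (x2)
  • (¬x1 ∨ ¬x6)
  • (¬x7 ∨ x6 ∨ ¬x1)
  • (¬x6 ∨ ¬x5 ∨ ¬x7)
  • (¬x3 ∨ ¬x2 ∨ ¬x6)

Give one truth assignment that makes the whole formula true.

x1=False  x2=True  x3=False  x4=True  x5=False  x6=False  x7=False

The clause (¬x3) is unit: x3 must be False.
The clause (¬x1) is unit: x1 must be False.
The clause (¬x6) is unit: x6 must be False.
Unit propagation: (¬x7) forces x7 = False.
(¬x5) is a unit clause, so x5 = False.
Unit propagation: (x2) forces x2 = True.
x4 is now unconstrained; take x4 = True.
Check each clause:
  1. (x1 ∨ ¬x3) — ¬x3 is true.
  2. (x4 ∨ ¬x7 ∨ ¬x5) — ¬x7 is true.
  3. (¬x5 ∨ ¬x7 ∨ ¬x4) — ¬x7 is true.
  4. (¬x2 ∨ ¬x5) — ¬x5 is true.
  5. (¬x5 ∨ x7) — ¬x5 is true.
  6. (x1 ∨ ¬x6) — ¬x6 is true.
  7. (¬x3 ∨ ¬x1 ∨ ¬x7) — ¬x7 is true.
  8. (¬x3 ∨ ¬x6) — ¬x6 is true.
  9. (¬x3) — ¬x3 is true.
  10. (¬x4 ∨ ¬x1 ∨ ¬x2) — ¬x1 is true.
  11. (x4 ∨ ¬x3) — x4 is true.
  12. (¬x7 ∨ ¬x4) — ¬x7 is true.
  13. (x3 ∨ ¬x1) — ¬x1 is true.
  14. (¬x1 ∨ x4 ∨ ¬x7) — ¬x7 is true.
  15. (¬x7 ∨ x1) — ¬x7 is true.
  16. (¬x6 ∨ x4) — ¬x6 is true.
  17. (¬x6 ∨ x2) — x2 is true.
  18. (x2) — x2 is true.
  19. (¬x1 ∨ ¬x6) — ¬x6 is true.
  20. (¬x1 ∨ ¬x7 ∨ x6) — ¬x7 is true.
  21. (¬x7 ∨ ¬x5 ∨ ¬x6) — ¬x7 is true.
  22. (¬x3 ∨ ¬x2 ∨ ¬x6) — ¬x6 is true.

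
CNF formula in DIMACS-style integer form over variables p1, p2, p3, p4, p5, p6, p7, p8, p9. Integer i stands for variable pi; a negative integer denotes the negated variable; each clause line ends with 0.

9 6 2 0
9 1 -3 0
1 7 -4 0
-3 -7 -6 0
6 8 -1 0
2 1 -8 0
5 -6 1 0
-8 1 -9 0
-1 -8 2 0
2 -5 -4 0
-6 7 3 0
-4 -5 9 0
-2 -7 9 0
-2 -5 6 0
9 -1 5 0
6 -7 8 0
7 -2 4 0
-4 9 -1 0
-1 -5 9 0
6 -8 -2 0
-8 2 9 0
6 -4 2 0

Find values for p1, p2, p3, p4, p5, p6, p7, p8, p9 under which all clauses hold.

p1=1, p2=1, p3=1, p4=1, p5=0, p6=1, p7=0, p8=1, p9=1

Try p1 = True.
For the remaining variables, p2 = True, p3 = True, p4 = True, p5 = False, p6 = True, p7 = False, p8 = True, p9 = True works.
Every clause has at least one true literal under this assignment.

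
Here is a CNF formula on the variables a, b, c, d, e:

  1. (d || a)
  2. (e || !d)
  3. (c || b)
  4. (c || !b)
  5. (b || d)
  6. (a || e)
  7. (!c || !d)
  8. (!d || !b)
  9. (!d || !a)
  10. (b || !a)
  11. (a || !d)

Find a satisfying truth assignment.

a = True, b = True, c = True, d = False, e = False

Branch on a: take a = True.
  then d is forced to False.
  then b is forced to True.
  then c is forced to True.
e is now unconstrained; take e = False.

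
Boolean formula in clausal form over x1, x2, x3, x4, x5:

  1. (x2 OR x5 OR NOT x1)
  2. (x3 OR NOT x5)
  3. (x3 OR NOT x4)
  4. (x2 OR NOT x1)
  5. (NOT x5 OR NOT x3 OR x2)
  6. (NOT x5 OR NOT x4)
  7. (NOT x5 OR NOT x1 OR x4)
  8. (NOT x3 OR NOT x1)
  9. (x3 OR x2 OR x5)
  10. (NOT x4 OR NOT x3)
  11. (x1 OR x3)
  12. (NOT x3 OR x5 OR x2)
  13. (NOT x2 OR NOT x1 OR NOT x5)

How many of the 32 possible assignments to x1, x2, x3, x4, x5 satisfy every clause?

Satisfying assignments:
  x1=0 x2=1 x3=1 x4=0 x5=0
  x1=0 x2=1 x3=1 x4=0 x5=1
  x1=1 x2=1 x3=0 x4=0 x5=0
That's 3 in total.

3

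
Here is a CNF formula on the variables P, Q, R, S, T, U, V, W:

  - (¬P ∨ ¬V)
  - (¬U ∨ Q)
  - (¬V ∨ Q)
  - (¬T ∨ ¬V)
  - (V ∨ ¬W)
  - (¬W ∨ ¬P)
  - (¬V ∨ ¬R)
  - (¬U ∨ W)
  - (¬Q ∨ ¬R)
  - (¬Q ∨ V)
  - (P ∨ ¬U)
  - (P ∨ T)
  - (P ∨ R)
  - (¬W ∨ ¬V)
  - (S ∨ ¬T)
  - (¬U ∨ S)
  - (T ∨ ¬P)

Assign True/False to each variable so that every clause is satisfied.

P=T, Q=F, R=T, S=T, T=T, U=F, V=F, W=F

Check each clause:
  1. (¬P ∨ ¬V) — ¬V is true.
  2. (¬U ∨ Q) — ¬U is true.
  3. (¬V ∨ Q) — ¬V is true.
  4. (¬T ∨ ¬V) — ¬V is true.
  5. (V ∨ ¬W) — ¬W is true.
  6. (¬P ∨ ¬W) — ¬W is true.
  7. (¬R ∨ ¬V) — ¬V is true.
  8. (¬U ∨ W) — ¬U is true.
  9. (¬R ∨ ¬Q) — ¬Q is true.
  10. (¬Q ∨ V) — ¬Q is true.
  11. (P ∨ ¬U) — P is true.
  12. (T ∨ P) — P is true.
  13. (R ∨ P) — P is true.
  14. (¬W ∨ ¬V) — ¬W is true.
  15. (¬T ∨ S) — S is true.
  16. (¬U ∨ S) — ¬U is true.
  17. (T ∨ ¬P) — T is true.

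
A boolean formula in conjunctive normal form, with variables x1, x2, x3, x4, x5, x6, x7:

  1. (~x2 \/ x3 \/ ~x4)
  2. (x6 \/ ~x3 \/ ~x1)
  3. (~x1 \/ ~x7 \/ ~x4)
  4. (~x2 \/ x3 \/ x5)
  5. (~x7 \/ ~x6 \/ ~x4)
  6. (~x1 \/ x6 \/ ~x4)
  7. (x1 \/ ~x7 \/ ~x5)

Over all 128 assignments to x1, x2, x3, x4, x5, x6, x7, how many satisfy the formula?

Split on x1, then x4.
  x1=T, x4=T: x5 free; 3 ways for (x2,x3,x6,x7) × 2^1 = 6.
  x1=T, x4=F: x7 free; 10 ways for (x2,x3,x5,x6) × 2^1 = 20.
  x1=F, x4=T: 15 of the 32 assignments to (x2,x3,x5,x6,x7) work.
  x1=F, x4=F: x6 free; 10 ways for (x2,x3,x5,x7) × 2^1 = 20.
Total: 6 + 20 + 15 + 20 = 61.

61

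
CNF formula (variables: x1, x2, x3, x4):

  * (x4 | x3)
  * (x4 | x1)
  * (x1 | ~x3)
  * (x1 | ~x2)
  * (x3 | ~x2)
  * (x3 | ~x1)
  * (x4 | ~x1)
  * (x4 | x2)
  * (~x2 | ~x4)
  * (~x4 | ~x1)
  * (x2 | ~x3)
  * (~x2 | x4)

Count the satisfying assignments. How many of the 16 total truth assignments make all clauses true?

1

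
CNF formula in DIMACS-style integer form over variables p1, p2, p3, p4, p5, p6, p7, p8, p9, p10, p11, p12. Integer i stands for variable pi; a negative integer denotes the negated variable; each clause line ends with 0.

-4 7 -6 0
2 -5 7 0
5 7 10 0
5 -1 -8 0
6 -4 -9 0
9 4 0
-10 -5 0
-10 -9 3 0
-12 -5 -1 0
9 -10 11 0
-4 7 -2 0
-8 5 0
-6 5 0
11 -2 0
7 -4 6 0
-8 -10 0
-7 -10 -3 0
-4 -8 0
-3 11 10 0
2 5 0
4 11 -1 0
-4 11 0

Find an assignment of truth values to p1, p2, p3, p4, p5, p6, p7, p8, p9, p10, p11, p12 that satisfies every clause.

p1=F, p2=F, p3=F, p4=F, p5=T, p6=F, p7=T, p8=F, p9=T, p10=F, p11=T, p12=F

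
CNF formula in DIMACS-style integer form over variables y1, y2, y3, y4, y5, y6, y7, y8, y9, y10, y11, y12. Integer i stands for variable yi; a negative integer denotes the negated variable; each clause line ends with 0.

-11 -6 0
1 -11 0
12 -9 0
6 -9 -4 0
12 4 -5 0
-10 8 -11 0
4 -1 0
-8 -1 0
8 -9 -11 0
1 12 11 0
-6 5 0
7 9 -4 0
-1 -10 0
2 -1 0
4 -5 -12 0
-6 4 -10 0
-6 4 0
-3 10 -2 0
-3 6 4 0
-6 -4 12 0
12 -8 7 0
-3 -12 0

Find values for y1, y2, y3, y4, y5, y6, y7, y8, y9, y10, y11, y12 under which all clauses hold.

y3 occurs only negated in the remaining clauses — set y3 = False.
Pure literal: y7 appears only positively; assign y7 = True.
Try y1 = False.
  then y11 is forced to False.
  then y12 is forced to True.
Try y4 = True.
Branch on y5: take y5 = True.
The remaining clauses are satisfied by y2 = False, y6 = False, y8 = False, y9 = False, y10 = False.
Every clause has at least one true literal under this assignment.

y1=F, y2=F, y3=F, y4=T, y5=T, y6=F, y7=T, y8=F, y9=F, y10=F, y11=F, y12=T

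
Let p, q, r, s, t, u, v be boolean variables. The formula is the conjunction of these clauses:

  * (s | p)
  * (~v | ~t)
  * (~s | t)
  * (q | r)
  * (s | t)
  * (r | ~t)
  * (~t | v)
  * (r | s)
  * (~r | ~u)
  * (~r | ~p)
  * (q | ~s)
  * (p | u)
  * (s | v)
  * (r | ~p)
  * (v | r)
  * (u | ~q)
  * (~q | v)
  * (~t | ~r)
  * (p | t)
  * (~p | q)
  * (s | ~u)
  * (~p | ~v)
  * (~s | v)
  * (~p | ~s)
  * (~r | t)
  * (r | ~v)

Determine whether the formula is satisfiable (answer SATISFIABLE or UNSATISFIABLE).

UNSATISFIABLE

r = True:
  propagation gives u=False, p=False; an empty clause results — contradiction.
r = False:
  propagation gives q=True, t=False, s=False; an empty clause results — contradiction.
Every branch closes, so no satisfying assignment exists.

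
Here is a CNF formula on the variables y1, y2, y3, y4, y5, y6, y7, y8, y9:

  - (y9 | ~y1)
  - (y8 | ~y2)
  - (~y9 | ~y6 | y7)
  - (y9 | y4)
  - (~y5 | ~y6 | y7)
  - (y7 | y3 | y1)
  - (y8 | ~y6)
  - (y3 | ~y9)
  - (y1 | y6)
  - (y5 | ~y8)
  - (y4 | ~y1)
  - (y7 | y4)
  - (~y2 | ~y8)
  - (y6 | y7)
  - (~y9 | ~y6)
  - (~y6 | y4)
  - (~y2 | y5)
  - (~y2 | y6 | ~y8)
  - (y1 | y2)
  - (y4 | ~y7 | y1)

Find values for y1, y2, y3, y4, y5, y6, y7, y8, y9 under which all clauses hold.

Pure literal: y3 appears only positively; assign y3 = True.
y4 occurs only positively in the remaining clauses — set y4 = True.
Branch on y1: take y1 = True.
  then y9 is forced to True.
  then y6 is forced to False.
  then y7 is forced to True.
Branch on y2: take y2 = False.
For the remaining variables, y5 = True, y8 = True works.
Every clause has at least one true literal under this assignment.

y1 = True  y2 = False  y3 = True  y4 = True  y5 = True  y6 = False  y7 = True  y8 = True  y9 = True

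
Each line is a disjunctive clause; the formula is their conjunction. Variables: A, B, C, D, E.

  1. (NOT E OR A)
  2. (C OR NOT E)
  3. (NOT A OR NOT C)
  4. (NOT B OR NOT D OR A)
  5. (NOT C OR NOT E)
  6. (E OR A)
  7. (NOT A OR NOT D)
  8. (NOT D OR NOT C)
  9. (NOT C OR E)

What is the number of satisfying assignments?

Satisfying assignments:
  A=T B=F C=F D=F E=F
  A=T B=T C=F D=F E=F
Count: 2.

2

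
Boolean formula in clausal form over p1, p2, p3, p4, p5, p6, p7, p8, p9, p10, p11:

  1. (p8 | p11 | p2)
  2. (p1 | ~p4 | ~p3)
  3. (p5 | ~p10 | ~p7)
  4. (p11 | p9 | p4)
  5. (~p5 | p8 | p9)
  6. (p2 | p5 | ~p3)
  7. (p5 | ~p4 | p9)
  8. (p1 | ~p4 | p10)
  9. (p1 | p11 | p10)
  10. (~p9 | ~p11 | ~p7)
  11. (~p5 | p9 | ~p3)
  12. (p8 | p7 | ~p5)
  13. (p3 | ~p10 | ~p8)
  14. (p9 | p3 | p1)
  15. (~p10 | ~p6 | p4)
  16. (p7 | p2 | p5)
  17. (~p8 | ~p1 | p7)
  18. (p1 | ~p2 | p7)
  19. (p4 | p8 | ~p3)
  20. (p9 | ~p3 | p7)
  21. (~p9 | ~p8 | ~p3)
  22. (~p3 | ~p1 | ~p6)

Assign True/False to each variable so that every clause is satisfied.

Set p1 = True and propagate.
For the remaining variables, p2 = True, p3 = False, p4 = False, p5 = False, p6 = True, p7 = False, p8 = False, p9 = False, p10 = False, p11 = True works.
Every clause has at least one true literal under this assignment.

p1=True, p2=True, p3=False, p4=False, p5=False, p6=True, p7=False, p8=False, p9=False, p10=False, p11=True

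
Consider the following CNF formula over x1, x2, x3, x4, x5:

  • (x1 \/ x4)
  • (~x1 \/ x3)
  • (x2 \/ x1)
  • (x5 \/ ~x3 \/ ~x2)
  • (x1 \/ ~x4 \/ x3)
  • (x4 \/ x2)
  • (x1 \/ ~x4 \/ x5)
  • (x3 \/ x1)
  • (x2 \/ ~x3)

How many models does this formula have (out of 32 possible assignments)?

The models are:
  x1=0 x2=1 x3=1 x4=1 x5=1
  x1=1 x2=1 x3=1 x4=0 x5=1
  x1=1 x2=1 x3=1 x4=1 x5=1
That's 3 in total.

3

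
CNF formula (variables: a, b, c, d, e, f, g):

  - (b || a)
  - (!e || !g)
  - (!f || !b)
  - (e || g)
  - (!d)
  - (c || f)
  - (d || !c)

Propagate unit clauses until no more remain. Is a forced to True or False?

True

Unit clause (!d) sets d = False.
From (d || !c) and d = False: c = False.
(c || f): since c = False, the clause reduces to (f). f = True.
From (!b || !f) and f = True: b = False.
(b || a): since b = False, the clause reduces to (a). a = True.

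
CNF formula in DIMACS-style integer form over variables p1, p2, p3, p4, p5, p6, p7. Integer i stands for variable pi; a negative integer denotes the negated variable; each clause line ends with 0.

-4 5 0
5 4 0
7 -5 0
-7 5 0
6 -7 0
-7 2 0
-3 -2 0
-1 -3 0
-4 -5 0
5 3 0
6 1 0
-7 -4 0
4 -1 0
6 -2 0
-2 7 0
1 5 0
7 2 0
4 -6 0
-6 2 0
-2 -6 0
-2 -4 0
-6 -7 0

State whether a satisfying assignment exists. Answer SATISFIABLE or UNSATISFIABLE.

UNSATISFIABLE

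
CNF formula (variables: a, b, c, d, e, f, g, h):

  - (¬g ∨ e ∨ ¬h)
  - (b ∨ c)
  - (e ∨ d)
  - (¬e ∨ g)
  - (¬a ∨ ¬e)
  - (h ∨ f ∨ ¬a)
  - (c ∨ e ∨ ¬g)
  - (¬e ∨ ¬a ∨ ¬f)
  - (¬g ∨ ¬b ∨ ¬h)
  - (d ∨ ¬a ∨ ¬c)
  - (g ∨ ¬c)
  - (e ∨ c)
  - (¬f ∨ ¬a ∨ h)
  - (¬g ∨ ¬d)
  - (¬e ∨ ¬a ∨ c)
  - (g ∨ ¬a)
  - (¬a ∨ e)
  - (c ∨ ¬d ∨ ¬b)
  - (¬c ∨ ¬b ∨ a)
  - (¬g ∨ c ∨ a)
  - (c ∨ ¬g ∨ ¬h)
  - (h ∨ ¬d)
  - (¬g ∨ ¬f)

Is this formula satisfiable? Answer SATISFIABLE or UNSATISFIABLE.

SATISFIABLE

Set a = False and propagate.
For the remaining variables, b = False, c = True, d = False, e = True, f = False, g = True, h = True works.
So a=False, b=False, c=True, d=False, e=True, f=False, g=True, h=True is a satisfying assignment.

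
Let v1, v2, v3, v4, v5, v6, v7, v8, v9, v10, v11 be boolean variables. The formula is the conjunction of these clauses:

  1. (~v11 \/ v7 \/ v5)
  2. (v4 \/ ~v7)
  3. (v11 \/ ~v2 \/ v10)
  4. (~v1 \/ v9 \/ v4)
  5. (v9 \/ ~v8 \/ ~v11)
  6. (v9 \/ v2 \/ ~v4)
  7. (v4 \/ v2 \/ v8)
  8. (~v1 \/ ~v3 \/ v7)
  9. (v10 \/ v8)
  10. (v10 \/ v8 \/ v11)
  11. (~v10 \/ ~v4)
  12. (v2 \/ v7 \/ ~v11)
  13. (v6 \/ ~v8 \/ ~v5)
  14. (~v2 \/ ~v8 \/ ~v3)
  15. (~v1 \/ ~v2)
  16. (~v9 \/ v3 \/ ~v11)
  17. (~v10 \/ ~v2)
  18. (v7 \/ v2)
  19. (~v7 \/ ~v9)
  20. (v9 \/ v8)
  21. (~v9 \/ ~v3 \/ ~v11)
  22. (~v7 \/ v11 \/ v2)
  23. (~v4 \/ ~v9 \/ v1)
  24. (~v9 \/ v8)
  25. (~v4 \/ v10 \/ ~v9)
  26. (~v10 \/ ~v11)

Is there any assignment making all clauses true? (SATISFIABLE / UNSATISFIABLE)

v9 = True:
  propagation gives v7=False, v2=True, v1=False, v10=False; an empty clause results — contradiction.
v9 = False:
  v2 = True:
    propagation gives v10=True; an empty clause results — contradiction.
  v2 = False:
    propagation gives v4=False, v7=False; an empty clause results — contradiction.
Every branch closes, so no satisfying assignment exists.

UNSATISFIABLE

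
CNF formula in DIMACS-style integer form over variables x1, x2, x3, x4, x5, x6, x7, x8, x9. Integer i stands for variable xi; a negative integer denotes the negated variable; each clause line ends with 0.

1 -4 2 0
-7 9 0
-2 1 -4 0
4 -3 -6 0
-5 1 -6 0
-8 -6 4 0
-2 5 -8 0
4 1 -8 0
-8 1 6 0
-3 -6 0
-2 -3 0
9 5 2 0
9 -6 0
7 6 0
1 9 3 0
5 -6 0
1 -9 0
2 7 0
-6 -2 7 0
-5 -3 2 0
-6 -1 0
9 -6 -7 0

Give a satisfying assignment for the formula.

x1=T, x2=F, x3=F, x4=F, x5=T, x6=F, x7=T, x8=T, x9=T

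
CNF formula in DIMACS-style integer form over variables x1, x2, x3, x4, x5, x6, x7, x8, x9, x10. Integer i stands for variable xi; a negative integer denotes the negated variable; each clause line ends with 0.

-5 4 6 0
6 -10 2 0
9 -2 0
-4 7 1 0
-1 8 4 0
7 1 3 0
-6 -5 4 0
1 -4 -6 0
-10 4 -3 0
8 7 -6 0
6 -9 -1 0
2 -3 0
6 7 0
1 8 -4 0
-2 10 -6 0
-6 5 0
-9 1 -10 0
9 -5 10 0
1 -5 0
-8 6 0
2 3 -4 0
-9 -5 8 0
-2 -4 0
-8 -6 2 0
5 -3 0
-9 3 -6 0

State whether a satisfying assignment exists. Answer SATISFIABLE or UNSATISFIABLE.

Pure literal: x7 appears only positively; assign x7 = True.
Set x1 = False and propagate.
  then x5 is forced to False.
  then x6 is forced to False.
  then x8 is forced to False.
  then x4 is forced to False.
  then x3 is forced to False.
For the remaining variables, x2 = False, x9 = False, x10 = False works.
So x1=False, x2=False, x3=False, x4=False, x5=False, x6=False, x7=True, x8=False, x9=False, x10=False is a satisfying assignment.

SATISFIABLE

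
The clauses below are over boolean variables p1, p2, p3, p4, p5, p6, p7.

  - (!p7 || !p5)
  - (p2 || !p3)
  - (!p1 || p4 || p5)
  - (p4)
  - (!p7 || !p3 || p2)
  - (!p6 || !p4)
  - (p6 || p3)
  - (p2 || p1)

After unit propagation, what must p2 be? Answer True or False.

True

(p4) stands alone — p4 = True.
(!p6 || !p4) with p4 = True leaves only !p6, so p6 = False.
In (p6 || p3), p6 is now false; p3 must hold, so p3 = True.
(p2 || !p3) with p3 = True leaves only p2, so p2 = True.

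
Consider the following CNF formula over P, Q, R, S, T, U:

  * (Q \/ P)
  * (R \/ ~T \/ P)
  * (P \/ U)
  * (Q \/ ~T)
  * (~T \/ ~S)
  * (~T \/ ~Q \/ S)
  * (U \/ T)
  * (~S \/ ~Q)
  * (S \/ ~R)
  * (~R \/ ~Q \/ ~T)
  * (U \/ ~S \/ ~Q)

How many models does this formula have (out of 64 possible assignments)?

Satisfying assignments:
  P=F Q=T R=F S=F T=F U=T
  P=T Q=F R=F S=F T=F U=T
  P=T Q=F R=F S=T T=F U=T
  P=T Q=F R=T S=T T=F U=T
  P=T Q=T R=F S=F T=F U=T
Count: 5.

5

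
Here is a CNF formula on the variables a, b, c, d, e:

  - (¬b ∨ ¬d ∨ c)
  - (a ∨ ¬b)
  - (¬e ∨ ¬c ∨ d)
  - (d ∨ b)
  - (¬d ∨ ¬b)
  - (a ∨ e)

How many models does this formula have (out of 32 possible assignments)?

Split on b, then d.
  b=T, d=T: a clause becomes empty — 0.
  b=T, d=F: remaining (a,c,e) ∈ {(T,F,F); (T,F,T); (T,T,F)} — 3.
  b=F, d=T: c free; 3 ways for (a,e) × 2^1 = 6.
  b=F, d=F: a clause becomes empty — 0.
Total: 0 + 3 + 6 + 0 = 9.

9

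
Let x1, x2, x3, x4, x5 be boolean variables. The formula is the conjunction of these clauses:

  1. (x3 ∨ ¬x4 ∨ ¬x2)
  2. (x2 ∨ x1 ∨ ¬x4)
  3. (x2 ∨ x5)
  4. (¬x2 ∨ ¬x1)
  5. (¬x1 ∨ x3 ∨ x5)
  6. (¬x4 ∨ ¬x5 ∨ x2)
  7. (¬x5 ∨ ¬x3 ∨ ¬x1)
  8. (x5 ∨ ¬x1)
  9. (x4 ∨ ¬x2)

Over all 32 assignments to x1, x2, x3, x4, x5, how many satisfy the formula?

Satisfying assignments:
  x1=0 x2=0 x3=0 x4=0 x5=1
  x1=0 x2=0 x3=1 x4=0 x5=1
  x1=0 x2=1 x3=1 x4=1 x5=0
  x1=0 x2=1 x3=1 x4=1 x5=1
  x1=1 x2=0 x3=0 x4=0 x5=1
That's 5 in total.

5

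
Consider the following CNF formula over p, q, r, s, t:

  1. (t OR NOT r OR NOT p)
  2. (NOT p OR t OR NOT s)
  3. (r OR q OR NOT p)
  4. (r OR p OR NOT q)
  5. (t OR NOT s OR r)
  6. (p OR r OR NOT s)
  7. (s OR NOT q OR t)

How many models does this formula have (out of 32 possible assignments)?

Case analysis on p and r:
  p=1, r=1: remaining (q,s,t) ∈ {(0,0,1); (0,1,1); (1,0,1); (1,1,1)} — 4.
  p=1, r=0: remaining (q,s,t) ∈ {(1,0,1); (1,1,1)} — 2.
  p=0, r=1: 7 of the 8 assignments to (q,s,t) work.
  p=0, r=0: remaining (q,s,t) ∈ {(0,0,0); (0,0,1)} — 2.
Total: 4 + 2 + 7 + 2 = 15.

15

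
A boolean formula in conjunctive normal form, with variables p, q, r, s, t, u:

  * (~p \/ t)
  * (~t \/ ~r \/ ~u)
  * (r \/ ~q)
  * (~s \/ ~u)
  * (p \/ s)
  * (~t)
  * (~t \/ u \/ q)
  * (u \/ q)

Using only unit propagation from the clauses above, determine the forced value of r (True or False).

(~t) stands alone — t = False.
From (t \/ ~p) and t = False: p = False.
In (p \/ s), p is now false; s must hold, so s = True.
From (~s \/ ~u) and s = True: u = False.
(q \/ u) with u = False leaves only q, so q = True.
In (~q \/ r), ~q is now false; r must hold, so r = True.

True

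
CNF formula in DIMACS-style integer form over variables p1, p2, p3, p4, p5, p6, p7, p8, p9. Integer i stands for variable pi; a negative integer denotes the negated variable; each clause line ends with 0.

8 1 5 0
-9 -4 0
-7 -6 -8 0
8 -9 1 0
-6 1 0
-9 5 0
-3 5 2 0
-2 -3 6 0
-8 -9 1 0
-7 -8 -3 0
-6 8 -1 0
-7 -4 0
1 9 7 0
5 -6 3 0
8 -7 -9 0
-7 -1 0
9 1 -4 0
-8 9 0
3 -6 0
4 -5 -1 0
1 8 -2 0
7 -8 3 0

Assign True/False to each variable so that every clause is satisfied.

p1=1, p2=1, p3=0, p4=0, p5=0, p6=0, p7=0, p8=0, p9=0

Branch on p1: take p1 = True.
  then p7 is forced to False.
Branch on p2: take p2 = True.
Set p3 = False and propagate.
  then p6 is forced to False.
  then p8 is forced to False.
The remaining clauses are satisfied by p4 = False, p5 = False, p9 = False.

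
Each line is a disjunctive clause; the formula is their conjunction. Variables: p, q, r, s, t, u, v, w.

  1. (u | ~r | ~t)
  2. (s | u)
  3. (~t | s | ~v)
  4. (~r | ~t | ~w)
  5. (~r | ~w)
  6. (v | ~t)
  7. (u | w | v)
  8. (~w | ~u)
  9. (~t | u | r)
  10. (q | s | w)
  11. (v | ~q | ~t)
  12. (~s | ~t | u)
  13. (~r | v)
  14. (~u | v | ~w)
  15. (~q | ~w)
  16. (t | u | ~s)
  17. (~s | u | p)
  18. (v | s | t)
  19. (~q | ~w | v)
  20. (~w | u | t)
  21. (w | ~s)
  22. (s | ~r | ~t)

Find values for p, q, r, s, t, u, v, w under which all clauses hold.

p = True, q = True, r = False, s = False, t = False, u = True, v = True, w = False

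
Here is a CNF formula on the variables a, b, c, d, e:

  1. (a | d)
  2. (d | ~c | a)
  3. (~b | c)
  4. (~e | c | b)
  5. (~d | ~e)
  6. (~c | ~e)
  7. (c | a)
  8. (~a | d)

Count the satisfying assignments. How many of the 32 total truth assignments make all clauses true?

5

Satisfying assignments:
  a=0 b=0 c=1 d=1 e=0
  a=0 b=1 c=1 d=1 e=0
  a=1 b=0 c=0 d=1 e=0
  a=1 b=0 c=1 d=1 e=0
  a=1 b=1 c=1 d=1 e=0
That's 5 in total.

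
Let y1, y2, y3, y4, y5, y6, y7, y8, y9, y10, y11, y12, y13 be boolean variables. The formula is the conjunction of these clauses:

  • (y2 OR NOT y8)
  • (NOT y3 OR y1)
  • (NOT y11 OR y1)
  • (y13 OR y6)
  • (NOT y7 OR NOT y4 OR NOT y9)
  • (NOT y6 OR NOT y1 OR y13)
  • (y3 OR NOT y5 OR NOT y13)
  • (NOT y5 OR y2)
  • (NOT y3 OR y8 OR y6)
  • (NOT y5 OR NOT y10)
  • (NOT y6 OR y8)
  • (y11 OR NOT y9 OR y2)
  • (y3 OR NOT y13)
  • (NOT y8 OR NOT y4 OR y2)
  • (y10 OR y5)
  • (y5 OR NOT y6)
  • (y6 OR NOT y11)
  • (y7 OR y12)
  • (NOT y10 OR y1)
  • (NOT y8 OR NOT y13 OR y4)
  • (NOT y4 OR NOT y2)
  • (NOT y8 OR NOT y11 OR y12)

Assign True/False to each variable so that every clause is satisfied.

y1=F, y2=T, y3=F, y4=F, y5=T, y6=T, y7=T, y8=T, y9=T, y10=F, y11=F, y12=F, y13=F

Set y1 = False and propagate.
  then y3 is forced to False.
  then y11 is forced to False.
  then y13 is forced to False.
  then y6 is forced to True.
  then y8 is forced to True.
  then y2 is forced to True.
  then y5 is forced to True.
  then y10 is forced to False.
  then y4 is forced to False.
Branch on y7: take y7 = True.
y9, y12 are now unconstrained; take y9 = True, y12 = False.
Every clause has at least one true literal under this assignment.
Check each clause:
  1. (NOT y8 OR y2) — y2 is true.
  2. (y1 OR NOT y3) — NOT y3 is true.
  3. (NOT y11 OR y1) — NOT y11 is true.
  4. (y13 OR y6) — y6 is true.
  5. (NOT y7 OR NOT y4 OR NOT y9) — NOT y4 is true.
  6. (NOT y1 OR NOT y6 OR y13) — NOT y1 is true.
  7. (NOT y5 OR y3 OR NOT y13) — NOT y13 is true.
  8. (NOT y5 OR y2) — y2 is true.
  9. (y6 OR y8 OR NOT y3) — y8 is true.
  10. (NOT y10 OR NOT y5) — NOT y10 is true.
  11. (NOT y6 OR y8) — y8 is true.
  12. (NOT y9 OR y2 OR y11) — y2 is true.
  13. (NOT y13 OR y3) — NOT y13 is true.
  14. (NOT y4 OR NOT y8 OR y2) — y2 is true.
  15. (y10 OR y5) — y5 is true.
  16. (NOT y6 OR y5) — y5 is true.
  17. (y6 OR NOT y11) — NOT y11 is true.
  18. (y12 OR y7) — y7 is true.
  19. (NOT y10 OR y1) — NOT y10 is true.
  20. (y4 OR NOT y13 OR NOT y8) — NOT y13 is true.
  21. (NOT y2 OR NOT y4) — NOT y4 is true.
  22. (NOT y8 OR NOT y11 OR y12) — NOT y11 is true.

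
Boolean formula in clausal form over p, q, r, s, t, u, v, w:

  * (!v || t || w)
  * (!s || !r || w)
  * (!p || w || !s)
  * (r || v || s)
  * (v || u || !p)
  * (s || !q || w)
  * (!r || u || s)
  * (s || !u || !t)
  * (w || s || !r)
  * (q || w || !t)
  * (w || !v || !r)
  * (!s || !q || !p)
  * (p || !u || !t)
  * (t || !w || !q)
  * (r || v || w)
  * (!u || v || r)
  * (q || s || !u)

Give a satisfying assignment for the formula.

Set p = True and propagate.
The remaining clauses are satisfied by q = False, r = False, s = False, t = True, u = False, v = True, w = True.
Every clause has at least one true literal under this assignment.
Check each clause:
  1. (w || t || !v) — w is true.
  2. (!s || !r || w) — w is true.
  3. (!p || w || !s) — w is true.
  4. (s || v || r) — v is true.
  5. (!p || u || v) — v is true.
  6. (s || !q || w) — w is true.
  7. (s || u || !r) — !r is true.
  8. (!u || s || !t) — !u is true.
  9. (w || s || !r) — w is true.
  10. (w || q || !t) — w is true.
  11. (w || !v || !r) — w is true.
  12. (!q || !s || !p) — !s is true.
  13. (!t || p || !u) — p is true.
  14. (!w || !q || t) — t is true.
  15. (w || v || r) — w is true.
  16. (v || !u || r) — !u is true.
  17. (s || q || !u) — !u is true.

p=True, q=False, r=False, s=False, t=True, u=False, v=True, w=True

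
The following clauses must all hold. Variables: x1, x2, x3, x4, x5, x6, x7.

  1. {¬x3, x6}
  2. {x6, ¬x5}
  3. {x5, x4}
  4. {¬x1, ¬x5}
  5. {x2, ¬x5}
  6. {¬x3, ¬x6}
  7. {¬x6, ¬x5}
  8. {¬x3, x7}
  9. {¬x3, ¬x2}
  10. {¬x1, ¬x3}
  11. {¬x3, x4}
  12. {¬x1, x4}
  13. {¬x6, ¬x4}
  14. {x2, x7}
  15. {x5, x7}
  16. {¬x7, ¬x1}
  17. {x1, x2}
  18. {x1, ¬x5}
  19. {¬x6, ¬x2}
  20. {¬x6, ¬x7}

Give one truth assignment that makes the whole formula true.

x1 = 0, x2 = 1, x3 = 0, x4 = 1, x5 = 0, x6 = 0, x7 = 1

Check each clause:
  1. {¬x3, x6} — ¬x3 is true.
  2. {x6, ¬x5} — ¬x5 is true.
  3. {x5, x4} — x4 is true.
  4. {¬x1, ¬x5} — ¬x5 is true.
  5. {¬x5, x2} — x2 is true.
  6. {¬x3, ¬x6} — ¬x6 is true.
  7. {¬x6, ¬x5} — ¬x6 is true.
  8. {¬x3, x7} — ¬x3 is true.
  9. {¬x3, ¬x2} — ¬x3 is true.
  10. {¬x1, ¬x3} — ¬x3 is true.
  11. {¬x3, x4} — x4 is true.
  12. {x4, ¬x1} — x4 is true.
  13. {¬x6, ¬x4} — ¬x6 is true.
  14. {x7, x2} — x2 is true.
  15. {x7, x5} — x7 is true.
  16. {¬x1, ¬x7} — ¬x1 is true.
  17. {x1, x2} — x2 is true.
  18. {x1, ¬x5} — ¬x5 is true.
  19. {¬x6, ¬x2} — ¬x6 is true.
  20. {¬x6, ¬x7} — ¬x6 is true.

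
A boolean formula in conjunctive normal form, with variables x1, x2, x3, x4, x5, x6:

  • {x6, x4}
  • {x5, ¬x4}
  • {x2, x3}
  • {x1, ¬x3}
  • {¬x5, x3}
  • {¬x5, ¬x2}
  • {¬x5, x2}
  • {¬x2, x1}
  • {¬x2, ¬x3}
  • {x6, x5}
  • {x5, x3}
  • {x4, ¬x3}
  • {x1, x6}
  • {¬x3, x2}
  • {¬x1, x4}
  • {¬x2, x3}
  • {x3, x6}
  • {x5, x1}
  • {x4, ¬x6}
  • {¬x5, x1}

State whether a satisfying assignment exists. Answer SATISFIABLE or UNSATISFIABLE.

UNSATISFIABLE

x3 = True:
  propagation gives x1=True, x2=False; an empty clause results — contradiction.
x3 = False:
  propagation gives x2=True; an empty clause results — contradiction.
Every branch closes, so no satisfying assignment exists.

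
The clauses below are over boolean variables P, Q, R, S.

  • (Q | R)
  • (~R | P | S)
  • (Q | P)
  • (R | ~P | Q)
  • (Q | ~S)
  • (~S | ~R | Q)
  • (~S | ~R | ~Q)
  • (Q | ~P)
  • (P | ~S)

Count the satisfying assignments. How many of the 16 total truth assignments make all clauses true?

4

The models are:
  P=F Q=T R=F S=F
  P=T Q=T R=F S=F
  P=T Q=T R=F S=T
  P=T Q=T R=T S=F
Count: 4.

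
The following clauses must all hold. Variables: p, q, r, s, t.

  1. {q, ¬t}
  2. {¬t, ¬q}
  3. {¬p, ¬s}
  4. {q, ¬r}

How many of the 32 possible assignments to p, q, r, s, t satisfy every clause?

9

Split on q, then t.
  q=1, t=1: a clause becomes empty — 0.
  q=1, t=0: r free; 3 ways for (p,s) × 2^1 = 6.
  q=0, t=1: a clause becomes empty — 0.
  q=0, t=0: remaining (p,r,s) ∈ {(0,0,0); (0,0,1); (1,0,0)} — 3.
Total: 0 + 6 + 0 + 3 = 9.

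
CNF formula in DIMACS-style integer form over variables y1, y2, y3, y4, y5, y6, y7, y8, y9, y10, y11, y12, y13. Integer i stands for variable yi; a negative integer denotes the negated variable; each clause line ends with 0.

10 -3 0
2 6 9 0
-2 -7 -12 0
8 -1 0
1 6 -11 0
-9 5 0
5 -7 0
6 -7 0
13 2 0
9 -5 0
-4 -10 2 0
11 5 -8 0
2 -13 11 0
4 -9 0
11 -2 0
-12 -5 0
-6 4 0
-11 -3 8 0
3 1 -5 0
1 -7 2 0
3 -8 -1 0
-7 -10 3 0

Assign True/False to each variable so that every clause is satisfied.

y1=0, y2=1, y3=1, y4=1, y5=0, y6=1, y7=0, y8=1, y9=0, y10=1, y11=1, y12=0, y13=1

Check each clause:
  1. (y10 \/ ~y3) — y10 is true.
  2. (y2 \/ y6 \/ y9) — y2 is true.
  3. (~y7 \/ ~y2 \/ ~y12) — ~y7 is true.
  4. (y8 \/ ~y1) — y8 is true.
  5. (~y11 \/ y1 \/ y6) — y6 is true.
  6. (~y9 \/ y5) — ~y9 is true.
  7. (~y7 \/ y5) — ~y7 is true.
  8. (~y7 \/ y6) — ~y7 is true.
  9. (y2 \/ y13) — y2 is true.
  10. (~y5 \/ y9) — ~y5 is true.
  11. (~y10 \/ ~y4 \/ y2) — y2 is true.
  12. (y11 \/ y5 \/ ~y8) — y11 is true.
  13. (~y13 \/ y11 \/ y2) — y2 is true.
  14. (~y9 \/ y4) — y4 is true.
  15. (~y2 \/ y11) — y11 is true.
  16. (~y12 \/ ~y5) — ~y5 is true.
  17. (y4 \/ ~y6) — y4 is true.
  18. (~y3 \/ ~y11 \/ y8) — y8 is true.
  19. (y1 \/ ~y5 \/ y3) — y3 is true.
  20. (y1 \/ y2 \/ ~y7) — y2 is true.
  21. (y3 \/ ~y1 \/ ~y8) — y3 is true.
  22. (~y10 \/ y3 \/ ~y7) — ~y7 is true.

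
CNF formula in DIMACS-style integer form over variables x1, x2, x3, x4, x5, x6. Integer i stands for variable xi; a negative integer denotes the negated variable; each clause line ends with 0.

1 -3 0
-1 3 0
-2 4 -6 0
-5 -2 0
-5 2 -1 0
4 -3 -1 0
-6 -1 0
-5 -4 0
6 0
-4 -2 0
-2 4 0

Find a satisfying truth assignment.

x1 = False, x2 = False, x3 = False, x4 = False, x5 = False, x6 = True

(x6) is a unit clause, so x6 = True.
Unit propagation: (¬x1) forces x1 = False.
(¬x3) is a unit clause, so x3 = False.
Pure literal: x2 appears only negated; assign x2 = False.
x5 occurs only negated in the remaining clauses — set x5 = False.
x4 is now unconstrained; take x4 = False.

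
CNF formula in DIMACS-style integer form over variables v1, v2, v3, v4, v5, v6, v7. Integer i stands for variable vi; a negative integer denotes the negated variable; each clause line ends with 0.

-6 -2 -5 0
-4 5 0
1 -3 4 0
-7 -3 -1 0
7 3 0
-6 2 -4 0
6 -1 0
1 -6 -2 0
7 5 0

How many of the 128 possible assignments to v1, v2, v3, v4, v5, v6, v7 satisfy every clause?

Split on v1, then v6.
  v1=T, v6=T: remaining (v2,v3,v4,v5,v7) ∈ {(F,F,F,F,T); (F,F,F,T,T); (F,T,F,T,F); (T,F,F,F,T)} — 4.
  v1=T, v6=F: a clause becomes empty — 0.
  v1=F, v6=T: remaining (v2,v3,v4,v5,v7) ∈ {(F,F,F,F,T); (F,F,F,T,T)} — 2.
  v1=F, v6=F: v2 free; 5 ways for (v3,v4,v5,v7) × 2^1 = 10.
Total: 4 + 0 + 2 + 10 = 16.

16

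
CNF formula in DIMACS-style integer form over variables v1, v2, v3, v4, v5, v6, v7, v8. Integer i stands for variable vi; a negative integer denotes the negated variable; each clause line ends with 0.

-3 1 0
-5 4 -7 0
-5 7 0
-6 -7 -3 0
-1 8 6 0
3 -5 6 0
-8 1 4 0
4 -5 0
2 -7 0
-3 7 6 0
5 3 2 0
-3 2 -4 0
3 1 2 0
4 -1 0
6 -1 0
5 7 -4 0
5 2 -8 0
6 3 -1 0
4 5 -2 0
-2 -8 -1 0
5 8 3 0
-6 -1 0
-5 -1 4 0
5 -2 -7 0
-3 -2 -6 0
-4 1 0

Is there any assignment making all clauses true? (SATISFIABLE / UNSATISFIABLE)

UNSATISFIABLE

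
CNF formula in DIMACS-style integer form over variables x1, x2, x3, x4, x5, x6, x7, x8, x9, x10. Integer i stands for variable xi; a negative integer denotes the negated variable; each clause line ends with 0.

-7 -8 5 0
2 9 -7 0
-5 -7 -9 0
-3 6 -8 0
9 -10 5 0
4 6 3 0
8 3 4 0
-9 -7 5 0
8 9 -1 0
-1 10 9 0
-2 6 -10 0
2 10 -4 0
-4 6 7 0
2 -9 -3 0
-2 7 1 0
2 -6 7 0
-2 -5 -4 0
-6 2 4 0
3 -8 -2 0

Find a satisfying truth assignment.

Try x1 = True.
For the remaining variables, x2 = True, x3 = True, x4 = False, x5 = False, x6 = True, x7 = False, x8 = False, x9 = True, x10 = True works.
Every clause has at least one true literal under this assignment.
Check each clause:
  1. (~x8 | ~x7 | x5) — ~x8 is true.
  2. (x9 | ~x7 | x2) — x9 is true.
  3. (~x7 | ~x9 | ~x5) — ~x7 is true.
  4. (~x8 | x6 | ~x3) — ~x8 is true.
  5. (x5 | ~x10 | x9) — x9 is true.
  6. (x6 | x4 | x3) — x3 is true.
  7. (x3 | x8 | x4) — x3 is true.
  8. (x5 | ~x7 | ~x9) — ~x7 is true.
  9. (~x1 | x8 | x9) — x9 is true.
  10. (x9 | x10 | ~x1) — x9 is true.
  11. (~x10 | ~x2 | x6) — x6 is true.
  12. (~x4 | x2 | x10) — x2 is true.
  13. (x6 | ~x4 | x7) — ~x4 is true.
  14. (~x3 | x2 | ~x9) — x2 is true.
  15. (x1 | ~x2 | x7) — x1 is true.
  16. (x7 | x2 | ~x6) — x2 is true.
  17. (~x5 | ~x2 | ~x4) — ~x5 is true.
  18. (x2 | x4 | ~x6) — x2 is true.
  19. (x3 | ~x8 | ~x2) — ~x8 is true.

x1=1, x2=1, x3=1, x4=0, x5=0, x6=1, x7=0, x8=0, x9=1, x10=1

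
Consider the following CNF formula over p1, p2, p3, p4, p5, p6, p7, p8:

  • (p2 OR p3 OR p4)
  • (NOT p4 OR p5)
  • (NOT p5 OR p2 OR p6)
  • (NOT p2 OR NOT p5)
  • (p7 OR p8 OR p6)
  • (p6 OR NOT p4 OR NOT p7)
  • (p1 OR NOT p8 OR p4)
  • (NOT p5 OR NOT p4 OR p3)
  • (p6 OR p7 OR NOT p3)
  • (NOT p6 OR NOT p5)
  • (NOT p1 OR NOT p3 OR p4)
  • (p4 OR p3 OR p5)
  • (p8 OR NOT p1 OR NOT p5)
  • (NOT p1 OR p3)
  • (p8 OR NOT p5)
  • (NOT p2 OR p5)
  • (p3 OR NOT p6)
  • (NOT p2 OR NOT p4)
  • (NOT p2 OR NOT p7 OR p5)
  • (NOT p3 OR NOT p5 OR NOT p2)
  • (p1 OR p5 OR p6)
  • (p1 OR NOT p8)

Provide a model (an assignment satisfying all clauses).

p1=False, p2=False, p3=True, p4=False, p5=False, p6=True, p7=False, p8=False

Check each clause:
  1. (p2 OR p4 OR p3) — p3 is true.
  2. (NOT p4 OR p5) — NOT p4 is true.
  3. (p6 OR NOT p5 OR p2) — NOT p5 is true.
  4. (NOT p2 OR NOT p5) — NOT p5 is true.
  5. (p7 OR p6 OR p8) — p6 is true.
  6. (p6 OR NOT p4 OR NOT p7) — NOT p7 is true.
  7. (p1 OR p4 OR NOT p8) — NOT p8 is true.
  8. (p3 OR NOT p5 OR NOT p4) — p3 is true.
  9. (p6 OR p7 OR NOT p3) — p6 is true.
  10. (NOT p6 OR NOT p5) — NOT p5 is true.
  11. (NOT p3 OR NOT p1 OR p4) — NOT p1 is true.
  12. (p5 OR p3 OR p4) — p3 is true.
  13. (NOT p1 OR NOT p5 OR p8) — NOT p5 is true.
  14. (p3 OR NOT p1) — p3 is true.
  15. (p8 OR NOT p5) — NOT p5 is true.
  16. (NOT p2 OR p5) — NOT p2 is true.
  17. (NOT p6 OR p3) — p3 is true.
  18. (NOT p4 OR NOT p2) — NOT p4 is true.
  19. (NOT p2 OR NOT p7 OR p5) — NOT p7 is true.
  20. (NOT p5 OR NOT p3 OR NOT p2) — NOT p5 is true.
  21. (p6 OR p5 OR p1) — p6 is true.
  22. (NOT p8 OR p1) — NOT p8 is true.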